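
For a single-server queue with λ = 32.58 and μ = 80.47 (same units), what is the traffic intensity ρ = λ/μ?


ρ = λ/μ = 32.58/80.47 = 0.4049

Final: 0.4049


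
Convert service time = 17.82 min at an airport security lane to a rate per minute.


μ = 1/(service time) in consistent units.
1 minute = 1 min, so μ = 1/17.82 = 0.05612 per minute

Final: 0.05612 /min


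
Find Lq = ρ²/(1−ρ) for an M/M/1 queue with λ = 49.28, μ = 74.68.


ρ = 49.28/74.68 = 0.6599
Lq = ρ²/(1−ρ) = 0.4354/0.3401 = 1.2803

Final: 1.2803


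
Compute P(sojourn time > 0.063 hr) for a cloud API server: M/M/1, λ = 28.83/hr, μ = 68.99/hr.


W ~ Exponential(μ−λ) for M/M/1.
μ − λ = 68.99 − 28.83 = 40.1600
P(W > t) = e^{−(μ−λ)t} = e^{−2.5301} = 0.079653

Final: 0.079653


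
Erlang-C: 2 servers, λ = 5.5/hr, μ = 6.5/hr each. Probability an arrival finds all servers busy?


a = λ/μ = 0.8462; ρ = a/2 = 0.4231
P₀ = 0.405405 (from M/M/c formula)
C(c,a) = [a^c/(c!(1−ρ))]·P₀ = [0.71598/(2·0.5769)]·0.405405
= 0.62051·0.405405 = 0.251559

Final: 0.251559


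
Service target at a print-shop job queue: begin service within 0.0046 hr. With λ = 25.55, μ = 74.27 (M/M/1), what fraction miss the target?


ρ = 25.55/74.27 = 0.3440
P(Wq > t) = ρ·e^{−(μ−λ)t} = 0.3440·e^{−0.2241}
= 0.3440·0.799226 = 0.274946

Final: 0.274946


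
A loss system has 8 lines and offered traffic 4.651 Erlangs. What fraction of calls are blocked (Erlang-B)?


B(c,a) = (a^c/c!) / Σ_{k=0}^{c} a^k/k!
a^8/8! = 5.430630
Σ terms (k=0..8): 1.00000 + 4.65100 + 10.81590 + 16.76825 + 19.49728 + 18.13637 + 14.05871 + 9.34101 + 5.43063 = 99.699161
B = 5.430630/99.699161 = 0.054470

Final: 0.054470


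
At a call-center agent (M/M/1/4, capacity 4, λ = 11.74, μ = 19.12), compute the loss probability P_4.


ρ = λ/μ = 11.74/19.12 = 0.6140
P_K = (1−ρ)ρ^K/(1−ρ^(K+1)) = (0.3860·0.142141)/(1 − 0.087277)
= 0.054864/0.912723 = 0.060111

Final: 0.060111


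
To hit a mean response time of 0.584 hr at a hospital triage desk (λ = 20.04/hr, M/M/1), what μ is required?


W = 1/(μ−λ) ⇒ μ − λ = 1/W = 1/0.584 = 1.7123
μ = λ + 1/W = 20.04 + 1.7123 = 21.7523 per hr

Final: 21.7523 /hr


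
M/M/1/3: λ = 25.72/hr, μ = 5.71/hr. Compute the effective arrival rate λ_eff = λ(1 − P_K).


ρ = 4.5044; P_K = (1−ρ)ρ^3/(1−ρ^4) = 0.779888
λ_eff = λ(1 − P_K) = 25.72·(1 − 0.779888) = 25.72·0.220112 = 5.6613 /hr

Final: 5.6613 /hr


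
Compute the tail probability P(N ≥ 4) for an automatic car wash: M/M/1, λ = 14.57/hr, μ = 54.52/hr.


ρ = 14.57/54.52 = 0.2672
P(N ≥ n) = ρ^n = 0.2672^4 = 0.005101

Final: 0.005101


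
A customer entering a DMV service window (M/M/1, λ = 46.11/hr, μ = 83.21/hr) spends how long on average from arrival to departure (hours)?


W = 1/(μ−λ) = 1/(83.21 − 46.11) = 1/37.10 = 0.02695 hr

Final: 0.02695 hr


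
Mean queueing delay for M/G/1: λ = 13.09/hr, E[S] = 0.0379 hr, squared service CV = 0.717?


ρ = λ·E[S] = 13.09·0.0379 = 0.4961
E[S²] = E[S]²(1+C_s²) = 0.0379²·(1+0.717) = 0.002466
Wq = λ·E[S²]/(2(1−ρ)) = 13.09·0.002466/(2·0.5039) = 0.03203 hr

Final: 0.03203 hr


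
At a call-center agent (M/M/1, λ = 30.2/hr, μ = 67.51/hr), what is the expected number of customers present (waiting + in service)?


ρ = λ/μ = 30.2/67.51 = 0.4473
L = ρ/(1−ρ) = 0.4473/(1 − 0.4473) = 0.4473/0.5527 = 0.8094

Final: 0.8094


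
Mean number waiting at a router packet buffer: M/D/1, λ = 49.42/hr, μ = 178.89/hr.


ρ = 49.42/178.89 = 0.2763
M/D/1: Lq = ρ²/(2(1−ρ)) = 0.07632/(2·0.7237) = 0.05273

Final: 0.05273


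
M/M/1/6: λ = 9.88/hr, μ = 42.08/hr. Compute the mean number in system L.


ρ = 9.88/42.08 = 0.2348
L = ρ[1 − (K+1)ρ^K + Kρ^(K+1)] / [(1−ρ)(1−ρ^(K+1))]
Numerator: 0.2348·(1 − 7·0.0001675 + 6·0.00003933) = 0.234571
Denominator: (0.7652)·(0.999961) = 0.765179
L = 0.234571/0.765179 = 0.3066

Final: 0.3066


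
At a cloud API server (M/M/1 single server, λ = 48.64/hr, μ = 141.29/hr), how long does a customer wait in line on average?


ρ = 48.64/141.29 = 0.3443
Wq = ρ/(μ−λ) = 0.3443/(141.29 − 48.64) = 0.3443/92.65 = 0.003716 hr

Final: 0.003716 hr


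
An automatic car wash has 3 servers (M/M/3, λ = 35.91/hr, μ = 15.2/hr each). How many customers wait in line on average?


a = λ/μ = 2.3625; ρ = a/3 = 0.7875
P₀ = 0.060624
Lq = P₀·a^c·ρ / (c!·(1−ρ)²) = 0.060624·13.18607·0.7875/(6·0.04516)
= 2.32348

Final: 2.32348


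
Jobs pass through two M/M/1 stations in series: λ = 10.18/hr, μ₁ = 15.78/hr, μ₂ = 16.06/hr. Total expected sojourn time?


Each node sees arrival rate λ = 10.18/hr (tandem ⇒ throughput preserved).
W₁ = 1/(μ₁−λ) = 1/(15.78−10.18) = 0.17857 hr
W₂ = 1/(μ₂−λ) = 1/(16.06−10.18) = 0.17007 hr
W_total = W₁ + W₂ = 0.17857 + 0.17007 = 0.34864 hr

Final: 0.34864 hr


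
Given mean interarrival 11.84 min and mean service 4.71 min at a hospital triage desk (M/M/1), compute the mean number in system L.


λ = 60/11.84 = 5.0676 /hr
μ = 60/4.71 = 12.7389 /hr
ρ = λ/μ = 5.0676/12.7389 = 0.3978
L = ρ/(1−ρ) = 0.3978/0.6022 = 0.6606

Final: 0.6606


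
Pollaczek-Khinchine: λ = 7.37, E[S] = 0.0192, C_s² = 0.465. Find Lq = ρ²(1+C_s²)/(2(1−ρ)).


ρ = λ·E[S] = 7.37·0.0192 = 0.1415
Lq = ρ²(1+C_s²)/(2(1−ρ)) = 0.02002·(1+0.465)/(2·0.8585)
= 0.02002·1.4650/1.7170 = 0.01708

Final: 0.01708


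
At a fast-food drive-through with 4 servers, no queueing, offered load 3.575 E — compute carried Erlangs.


B(4,3.575) = 0.268096 (Erlang-B)
Carried load = a(1 − B) = 3.575·(1 − 0.268096) = 3.575·0.731904 = 2.6166 E

Final: 2.6166 Erlangs


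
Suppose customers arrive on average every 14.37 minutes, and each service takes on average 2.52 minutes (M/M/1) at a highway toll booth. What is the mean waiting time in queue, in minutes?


λ = 60/14.37 = 4.1754 /hr
μ = 60/2.52 = 23.8095 /hr
ρ = λ/μ = 4.1754/23.8095 = 0.1754
Wq = ρ/(μ−λ) = 0.1754/(23.8095−4.1754) = 0.008932 hr
In minutes: 0.008932·60 = 0.5359 min

Final: 0.5359 min


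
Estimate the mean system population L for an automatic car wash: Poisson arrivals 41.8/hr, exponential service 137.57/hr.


ρ = λ/μ = 41.8/137.57 = 0.3038
L = ρ/(1−ρ) = 0.3038/(1 − 0.3038) = 0.3038/0.6962 = 0.4365

Final: 0.4365


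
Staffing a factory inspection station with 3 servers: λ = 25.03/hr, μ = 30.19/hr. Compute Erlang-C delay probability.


a = λ/μ = 0.8291; ρ = a/3 = 0.2764
P₀ = 0.434023 (from M/M/c formula)
C(c,a) = [a^c/(c!(1−ρ))]·P₀ = [0.56989/(6·0.7236)]·0.434023
= 0.13126·0.434023 = 0.056968

Final: 0.056968


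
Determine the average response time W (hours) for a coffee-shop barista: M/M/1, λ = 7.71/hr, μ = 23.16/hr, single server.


W = 1/(μ−λ) = 1/(23.16 − 7.71) = 1/15.45 = 0.06472 hr

Final: 0.06472 hr


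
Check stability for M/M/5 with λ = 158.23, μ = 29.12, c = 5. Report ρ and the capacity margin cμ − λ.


Total capacity cμ = 5·29.12 = 145.60/hr
ρ = λ/(cμ) = 158.23/145.60 = 1.0867
Stable ⇔ ρ < 1: NO
Spare capacity = cμ − λ = 145.60 − 158.23 = -12.63/hr

Final: ρ = 1.0867; unstable; margin = -12.63/hr


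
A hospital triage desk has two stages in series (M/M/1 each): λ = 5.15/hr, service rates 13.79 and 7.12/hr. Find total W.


Each node sees arrival rate λ = 5.15/hr (tandem ⇒ throughput preserved).
W₁ = 1/(μ₁−λ) = 1/(13.79−5.15) = 0.11574 hr
W₂ = 1/(μ₂−λ) = 1/(7.12−5.15) = 0.50761 hr
W_total = W₁ + W₂ = 0.11574 + 0.50761 = 0.62335 hr

Final: 0.62335 hr


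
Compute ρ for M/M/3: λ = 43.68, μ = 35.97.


ρ = λ/(cμ) = 43.68/(3·35.97) = 43.68/107.91 = 0.4048

Final: 0.4048


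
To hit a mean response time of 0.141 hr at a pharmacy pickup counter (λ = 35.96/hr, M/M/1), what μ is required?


W = 1/(μ−λ) ⇒ μ − λ = 1/W = 1/0.141 = 7.0922
μ = λ + 1/W = 35.96 + 7.0922 = 43.0522 per hr

Final: 43.0522 /hr


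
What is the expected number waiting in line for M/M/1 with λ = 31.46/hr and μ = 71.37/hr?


ρ = 31.46/71.37 = 0.4408
Lq = ρ²/(1−ρ) = 0.1943/0.5592 = 0.3475

Final: 0.3475


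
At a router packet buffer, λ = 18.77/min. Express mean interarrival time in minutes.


Mean interarrival time = 1/λ = 1/18.77 minute = 0.05328 minute
In minutes: 0.05328 × 1 = 0.05328 min

Final: 0.05328 min


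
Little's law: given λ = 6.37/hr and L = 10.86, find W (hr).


W = L/λ = 10.86/6.37 = 1.7049 hr

Final: 1.7049 hr


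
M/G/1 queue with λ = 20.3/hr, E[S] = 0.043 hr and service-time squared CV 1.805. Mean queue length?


ρ = λ·E[S] = 20.3·0.043 = 0.8729
Lq = ρ²(1+C_s²)/(2(1−ρ)) = 0.7620·(1+1.805)/(2·0.1271)
= 0.7620·2.8050/0.2542 = 8.40788

Final: 8.40788


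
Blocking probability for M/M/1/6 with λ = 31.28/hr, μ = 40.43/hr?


ρ = λ/μ = 31.28/40.43 = 0.7737
P_K = (1−ρ)ρ^K/(1−ρ^(K+1)) = (0.2263·0.214476)/(1 − 0.165936)
= 0.048540/0.834064 = 0.058196

Final: 0.058196


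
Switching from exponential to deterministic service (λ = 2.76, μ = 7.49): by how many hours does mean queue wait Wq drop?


ρ = 2.76/7.49 = 0.3685
Wq(M/M/1) = ρ/(μ−λ) = 0.3685/4.73 = 0.07791 hr
Wq(M/D/1) = ρ/(2(μ−λ)) = 0.03895 hr
Savings = 0.07791 − 0.03895 = 0.03895 hr

Final: 0.03895 hr


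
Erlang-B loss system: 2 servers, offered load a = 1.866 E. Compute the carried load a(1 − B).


B(2,1.866) = 0.377900 (Erlang-B)
Carried load = a(1 − B) = 1.866·(1 − 0.377900) = 1.866·0.622100 = 1.1608 E

Final: 1.1608 Erlangs


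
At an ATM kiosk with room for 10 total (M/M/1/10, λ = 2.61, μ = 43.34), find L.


ρ = 2.61/43.34 = 0.06022
L = ρ[1 − (K+1)ρ^K + Kρ^(K+1)] / [(1−ρ)(1−ρ^(K+1))]
Numerator: 0.06022·(1 − 11·6.274e-13 + 10·3.778e-14) = 0.060222
Denominator: (0.9398)·(1.000000) = 0.939778
L = 0.060222/0.939778 = 0.06408

Final: 0.06408


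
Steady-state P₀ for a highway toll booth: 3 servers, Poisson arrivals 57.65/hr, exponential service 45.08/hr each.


a = λ/μ = 57.65/45.08 = 1.2788; ρ = a/c = 0.4263
Σ_{k=0}^{2} a^k/k! (terms k=0..2) = 1.00000 + 1.27884 + 0.81771 = 3.09655
Tail: a^3/(3!(1−ρ)) = 2.09144/(6·0.5737) = 0.60757
P₀ = 1/(3.09655 + 0.60757) = 1/3.70412 = 0.269970

Final: 0.269970


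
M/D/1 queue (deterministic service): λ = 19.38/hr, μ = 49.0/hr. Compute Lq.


ρ = 19.38/49.0 = 0.3955
M/D/1: Lq = ρ²/(2(1−ρ)) = 0.1564/(2·0.6045) = 0.12939

Final: 0.12939


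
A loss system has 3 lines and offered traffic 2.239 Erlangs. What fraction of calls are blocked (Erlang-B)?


B(c,a) = (a^c/c!) / Σ_{k=0}^{c} a^k/k!
a^3/3! = 1.870730
Σ terms (k=0..3): 1.00000 + 2.23900 + 2.50656 + 1.87073 = 7.616290
B = 1.870730/7.616290 = 0.245622

Final: 0.245622


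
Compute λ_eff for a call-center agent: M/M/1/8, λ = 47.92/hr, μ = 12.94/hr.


ρ = 3.7032; P_K = (1−ρ)ρ^8/(1−ρ^9) = 0.729972
λ_eff = λ(1 − P_K) = 47.92·(1 − 0.729972) = 47.92·0.270028 = 12.9397 /hr

Final: 12.9397 /hr


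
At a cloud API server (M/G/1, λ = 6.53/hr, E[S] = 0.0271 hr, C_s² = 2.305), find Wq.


ρ = λ·E[S] = 6.53·0.0271 = 0.1770
E[S²] = E[S]²(1+C_s²) = 0.0271²·(1+2.305) = 0.002427
Wq = λ·E[S²]/(2(1−ρ)) = 6.53·0.002427/(2·0.8230) = 0.009629 hr

Final: 0.009629 hr


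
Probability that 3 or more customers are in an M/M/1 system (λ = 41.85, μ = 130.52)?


ρ = 41.85/130.52 = 0.3206
P(N ≥ n) = ρ^n = 0.3206^3 = 0.032965

Final: 0.032965


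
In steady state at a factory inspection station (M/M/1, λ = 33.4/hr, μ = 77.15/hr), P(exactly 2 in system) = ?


ρ = 33.4/77.15 = 0.4329
P_n = (1−ρ)·ρ^n = (1 − 0.4329)·0.4329^2 = 0.5671·0.187422 = 0.106283

Final: 0.106283


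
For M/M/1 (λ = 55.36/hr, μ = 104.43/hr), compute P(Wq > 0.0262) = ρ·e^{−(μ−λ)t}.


ρ = 55.36/104.43 = 0.5301
P(Wq > t) = ρ·e^{−(μ−λ)t} = 0.5301·e^{−1.2856}
= 0.5301·0.276475 = 0.146564

Final: 0.146564


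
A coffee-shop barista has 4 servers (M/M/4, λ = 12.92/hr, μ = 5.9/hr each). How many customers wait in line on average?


a = λ/μ = 2.1898; ρ = a/4 = 0.5475
P₀ = 0.105765
Lq = P₀·a^c·ρ / (c!·(1−ρ)²) = 0.105765·22.99546·0.5475/(24·0.20479)
= 0.27090

Final: 0.27090


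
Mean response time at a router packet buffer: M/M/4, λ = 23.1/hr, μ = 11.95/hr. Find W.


a = 1.9331; ρ = 0.4833; P₀ = 0.140229
Lq = P₀·a^c·ρ/(c!(1−ρ)²) = 0.14766
Wq = Lq/λ = 0.14766/23.1 = 0.006392 hr
W = Wq + 1/μ = 0.006392 + 0.08368 = 0.09007 hr

Final: 0.09007 hr


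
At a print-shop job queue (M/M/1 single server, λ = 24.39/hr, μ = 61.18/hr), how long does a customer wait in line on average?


ρ = 24.39/61.18 = 0.3987
Wq = ρ/(μ−λ) = 0.3987/(61.18 − 24.39) = 0.3987/36.79 = 0.01084 hr

Final: 0.01084 hr


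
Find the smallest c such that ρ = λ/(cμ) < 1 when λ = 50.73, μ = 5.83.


Stability requires cμ > λ ⇔ c > λ/μ.
λ/μ = 50.73/5.83 = 8.7015
Minimum integer c = ⌊8.7015⌋ + 1 = 9
Check: 9·5.83 = 52.47 > 50.73, while 8·5.83 = 46.64 ≤ 50.73

Final: 9 servers


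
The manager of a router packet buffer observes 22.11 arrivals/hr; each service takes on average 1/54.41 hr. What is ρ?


ρ = λ/μ = 22.11/54.41 = 0.4064

Final: 0.4064


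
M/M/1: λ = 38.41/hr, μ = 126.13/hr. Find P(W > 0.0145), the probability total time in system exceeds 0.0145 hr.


W ~ Exponential(μ−λ) for M/M/1.
μ − λ = 126.13 − 38.41 = 87.7200
P(W > t) = e^{−(μ−λ)t} = e^{−1.2719} = 0.280287

Final: 0.280287


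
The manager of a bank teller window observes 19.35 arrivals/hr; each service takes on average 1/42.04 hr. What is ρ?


ρ = λ/μ = 19.35/42.04 = 0.4603

Final: 0.4603


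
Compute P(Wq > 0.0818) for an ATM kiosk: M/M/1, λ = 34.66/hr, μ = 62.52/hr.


ρ = 34.66/62.52 = 0.5544
P(Wq > t) = ρ·e^{−(μ−λ)t} = 0.5544·e^{−2.2789}
= 0.5544·0.102392 = 0.056764

Final: 0.056764


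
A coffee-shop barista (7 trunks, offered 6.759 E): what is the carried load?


B(7,6.759) = 0.233813 (Erlang-B)
Carried load = a(1 − B) = 6.759·(1 − 0.233813) = 6.759·0.766187 = 5.1787 E

Final: 5.1787 Erlangs


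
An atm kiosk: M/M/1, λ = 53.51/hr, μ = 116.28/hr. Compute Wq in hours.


ρ = 53.51/116.28 = 0.4602
Wq = ρ/(μ−λ) = 0.4602/(116.28 − 53.51) = 0.4602/62.77 = 0.007331 hr

Final: 0.007331 hr


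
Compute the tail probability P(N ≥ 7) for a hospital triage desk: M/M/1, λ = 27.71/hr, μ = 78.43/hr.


ρ = 27.71/78.43 = 0.3533
P(N ≥ n) = ρ^n = 0.3533^7 = 0.0006872

Final: 0.0006872


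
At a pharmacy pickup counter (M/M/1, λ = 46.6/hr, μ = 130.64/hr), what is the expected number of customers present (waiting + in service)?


ρ = λ/μ = 46.6/130.64 = 0.3567
L = ρ/(1−ρ) = 0.3567/(1 − 0.3567) = 0.3567/0.6433 = 0.5545

Final: 0.5545


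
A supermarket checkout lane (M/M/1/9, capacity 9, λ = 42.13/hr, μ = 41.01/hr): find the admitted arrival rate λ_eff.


ρ = 1.0273; P_K = (1−ρ)ρ^9/(1−ρ^10) = 0.112553
λ_eff = λ(1 − P_K) = 42.13·(1 − 0.112553) = 42.13·0.887447 = 37.3881 /hr

Final: 37.3881 /hr


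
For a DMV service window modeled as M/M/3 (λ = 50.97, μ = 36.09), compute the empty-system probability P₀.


a = λ/μ = 50.97/36.09 = 1.4123; ρ = a/c = 0.4708
Σ_{k=0}^{2} a^k/k! (terms k=0..2) = 1.00000 + 1.41230 + 0.99730 = 3.40960
Tail: a^3/(3!(1−ρ)) = 2.81698/(6·0.5292) = 0.88713
P₀ = 1/(3.40960 + 0.88713) = 1/4.29673 = 0.232735

Final: 0.232735


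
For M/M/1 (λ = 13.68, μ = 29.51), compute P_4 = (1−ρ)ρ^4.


ρ = 13.68/29.51 = 0.4636
P_n = (1−ρ)·ρ^n = (1 − 0.4636)·0.4636^4 = 0.5364·0.046181 = 0.024773

Final: 0.024773


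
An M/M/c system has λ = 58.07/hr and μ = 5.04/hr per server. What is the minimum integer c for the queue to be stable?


Stability requires cμ > λ ⇔ c > λ/μ.
λ/μ = 58.07/5.04 = 11.5218
Minimum integer c = ⌊11.5218⌋ + 1 = 12
Check: 12·5.04 = 60.48 > 58.07, while 11·5.04 = 55.44 ≤ 58.07

Final: 12 servers


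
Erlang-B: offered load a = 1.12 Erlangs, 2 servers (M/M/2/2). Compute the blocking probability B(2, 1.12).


B(c,a) = (a^c/c!) / Σ_{k=0}^{c} a^k/k!
a^2/2! = 0.627200
Σ terms (k=0..2): 1.00000 + 1.12000 + 0.62720 = 2.747200
B = 0.627200/2.747200 = 0.228305

Final: 0.228305


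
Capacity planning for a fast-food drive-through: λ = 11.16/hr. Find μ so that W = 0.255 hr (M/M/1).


W = 1/(μ−λ) ⇒ μ − λ = 1/W = 1/0.255 = 3.9216
μ = λ + 1/W = 11.16 + 3.9216 = 15.0816 per hr

Final: 15.0816 /hr


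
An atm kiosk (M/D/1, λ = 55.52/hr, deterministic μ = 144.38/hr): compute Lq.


ρ = 55.52/144.38 = 0.3845
M/D/1: Lq = ρ²/(2(1−ρ)) = 0.1479/(2·0.6155) = 0.12013

Final: 0.12013


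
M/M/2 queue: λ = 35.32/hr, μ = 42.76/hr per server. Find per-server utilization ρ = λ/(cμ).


ρ = λ/(cμ) = 35.32/(2·42.76) = 35.32/85.52 = 0.4130

Final: 0.4130


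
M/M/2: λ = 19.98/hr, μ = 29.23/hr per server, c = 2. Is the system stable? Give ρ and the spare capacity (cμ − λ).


Total capacity cμ = 2·29.23 = 58.46/hr
ρ = λ/(cμ) = 19.98/58.46 = 0.3418
Stable ⇔ ρ < 1: YES
Spare capacity = cμ − λ = 58.46 − 19.98 = 38.48/hr

Final: ρ = 0.3418; stable; margin = 38.48/hr


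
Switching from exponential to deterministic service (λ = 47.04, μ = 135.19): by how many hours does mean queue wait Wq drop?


ρ = 47.04/135.19 = 0.3480
Wq(M/M/1) = ρ/(μ−λ) = 0.3480/88.15 = 0.003947 hr
Wq(M/D/1) = ρ/(2(μ−λ)) = 0.001974 hr
Savings = 0.003947 − 0.001974 = 0.001974 hr

Final: 0.001974 hr


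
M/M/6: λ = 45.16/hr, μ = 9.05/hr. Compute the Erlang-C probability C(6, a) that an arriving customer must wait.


a = λ/μ = 4.9901; ρ = a/6 = 0.8317
P₀ = 0.004584 (from M/M/c formula)
C(c,a) = [a^c/(c!(1−ρ))]·P₀ = [15439.46063/(720·0.1683)]·0.004584
= 127.39526·0.004584 = 0.583943

Final: 0.583943


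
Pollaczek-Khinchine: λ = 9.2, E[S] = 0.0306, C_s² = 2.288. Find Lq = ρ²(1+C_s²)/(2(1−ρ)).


ρ = λ·E[S] = 9.2·0.0306 = 0.2815
Lq = ρ²(1+C_s²)/(2(1−ρ)) = 0.07925·(1+2.288)/(2·0.7185)
= 0.07925·3.2880/1.4370 = 0.18135

Final: 0.18135


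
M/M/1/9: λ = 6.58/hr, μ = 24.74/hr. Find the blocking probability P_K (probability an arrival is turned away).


ρ = λ/μ = 6.58/24.74 = 0.2660
P_K = (1−ρ)ρ^K/(1−ρ^(K+1)) = (0.7340·0.000006659)/(1 − 0.000001771)
= 0.000004888/0.999998 = 0.000004888

Final: 0.000004888


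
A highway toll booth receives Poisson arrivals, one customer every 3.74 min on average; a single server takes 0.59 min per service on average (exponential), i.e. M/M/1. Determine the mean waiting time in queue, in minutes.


λ = 60/3.74 = 16.0428 /hr
μ = 60/0.59 = 101.6949 /hr
ρ = λ/μ = 16.0428/101.6949 = 0.1578
Wq = ρ/(μ−λ) = 0.1578/(101.6949−16.0428) = 0.001842 hr
In minutes: 0.001842·60 = 0.1105 min

Final: 0.1105 min


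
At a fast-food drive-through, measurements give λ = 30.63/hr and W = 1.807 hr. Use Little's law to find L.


L = λW = 30.63·1.807 = 55.3484

Final: 55.3484


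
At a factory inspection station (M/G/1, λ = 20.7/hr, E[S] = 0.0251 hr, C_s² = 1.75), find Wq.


ρ = λ·E[S] = 20.7·0.0251 = 0.5196
E[S²] = E[S]²(1+C_s²) = 0.0251²·(1+1.75) = 0.001733
Wq = λ·E[S²]/(2(1−ρ)) = 20.7·0.001733/(2·0.4804) = 0.03732 hr

Final: 0.03732 hr


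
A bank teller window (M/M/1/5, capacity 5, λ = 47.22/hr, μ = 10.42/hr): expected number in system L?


ρ = 47.22/10.42 = 4.5317
L = ρ[1 − (K+1)ρ^K + Kρ^(K+1)] / [(1−ρ)(1−ρ^(K+1))]
Numerator: 4.5317·(1 − 6·1911.134792 + 5·8660.631947) = 144276.364047
Denominator: (-3.5317)·(-8659.631947) = 30582.961195
L = 144276.364047/30582.961195 = 4.7175

Final: 4.7175


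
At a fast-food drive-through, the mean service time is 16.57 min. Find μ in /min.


μ = 1/(service time) in consistent units.
1 minute = 1 min, so μ = 1/16.57 = 0.06035 per minute

Final: 0.06035 /min


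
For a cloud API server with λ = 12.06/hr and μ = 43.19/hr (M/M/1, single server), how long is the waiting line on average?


ρ = 12.06/43.19 = 0.2792
Lq = ρ²/(1−ρ) = 0.07797/0.7208 = 0.1082

Final: 0.1082


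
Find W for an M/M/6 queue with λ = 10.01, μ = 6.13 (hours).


a = 1.6330; ρ = 0.2722; P₀ = 0.195269
Lq = P₀·a^c·ρ/(c!(1−ρ)²) = 0.002642
Wq = Lq/λ = 0.002642/10.01 = 0.0002639 hr
W = Wq + 1/μ = 0.0002639 + 0.16313 = 0.16340 hr

Final: 0.16340 hr


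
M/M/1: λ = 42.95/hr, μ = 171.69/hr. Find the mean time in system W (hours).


W = 1/(μ−λ) = 1/(171.69 − 42.95) = 1/128.74 = 0.007768 hr

Final: 0.007768 hr


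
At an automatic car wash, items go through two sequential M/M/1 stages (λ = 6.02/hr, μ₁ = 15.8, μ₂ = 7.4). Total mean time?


Each node sees arrival rate λ = 6.02/hr (tandem ⇒ throughput preserved).
W₁ = 1/(μ₁−λ) = 1/(15.8−6.02) = 0.10225 hr
W₂ = 1/(μ₂−λ) = 1/(7.4−6.02) = 0.72464 hr
W_total = W₁ + W₂ = 0.10225 + 0.72464 = 0.82689 hr

Final: 0.82689 hr


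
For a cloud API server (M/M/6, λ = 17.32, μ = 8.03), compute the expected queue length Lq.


a = λ/μ = 2.1569; ρ = a/6 = 0.3595
P₀ = 0.115411
Lq = P₀·a^c·ρ / (c!·(1−ρ)²) = 0.115411·100.69179·0.3595/(720·0.41026)
= 0.01414

Final: 0.01414


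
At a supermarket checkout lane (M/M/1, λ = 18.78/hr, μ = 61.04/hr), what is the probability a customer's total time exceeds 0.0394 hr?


W ~ Exponential(μ−λ) for M/M/1.
μ − λ = 61.04 − 18.78 = 42.2600
P(W > t) = e^{−(μ−λ)t} = e^{−1.6650} = 0.189182

Final: 0.189182


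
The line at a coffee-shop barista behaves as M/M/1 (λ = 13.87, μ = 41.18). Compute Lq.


ρ = 13.87/41.18 = 0.3368
Lq = ρ²/(1−ρ) = 0.1134/0.6632 = 0.1711

Final: 0.1711


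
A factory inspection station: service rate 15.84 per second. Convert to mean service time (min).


Mean service time = 1/μ = 1/15.84 second = 0.06313 second
In minutes: 0.06313 × 0.0166667 = 0.001052 min

Final: 0.001052 min


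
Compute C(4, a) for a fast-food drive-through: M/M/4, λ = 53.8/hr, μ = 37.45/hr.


a = λ/μ = 1.4366; ρ = a/4 = 0.3591
P₀ = 0.235876 (from M/M/c formula)
C(c,a) = [a^c/(c!(1−ρ))]·P₀ = [4.25914/(24·0.6409)]·0.235876
= 0.27692·0.235876 = 0.065318

Final: 0.065318


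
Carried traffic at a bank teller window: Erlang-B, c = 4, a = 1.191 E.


B(4,1.191) = 0.025672 (Erlang-B)
Carried load = a(1 − B) = 1.191·(1 − 0.025672) = 1.191·0.974328 = 1.1604 E

Final: 1.1604 Erlangs


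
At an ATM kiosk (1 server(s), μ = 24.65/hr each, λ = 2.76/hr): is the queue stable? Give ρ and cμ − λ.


Total capacity cμ = 1·24.65 = 24.65/hr
ρ = λ/(cμ) = 2.76/24.65 = 0.1120
Stable ⇔ ρ < 1: YES
Spare capacity = cμ − λ = 24.65 − 2.76 = 21.89/hr

Final: ρ = 0.1120; stable; margin = 21.89/hr


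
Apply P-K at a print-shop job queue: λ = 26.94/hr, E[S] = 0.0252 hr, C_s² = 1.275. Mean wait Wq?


ρ = λ·E[S] = 26.94·0.0252 = 0.6789
E[S²] = E[S]²(1+C_s²) = 0.0252²·(1+1.275) = 0.001445
Wq = λ·E[S²]/(2(1−ρ)) = 26.94·0.001445/(2·0.3211) = 0.06060 hr

Final: 0.06060 hr


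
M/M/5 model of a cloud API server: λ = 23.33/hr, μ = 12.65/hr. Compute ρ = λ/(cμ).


ρ = λ/(cμ) = 23.33/(5·12.65) = 23.33/63.25 = 0.3689

Final: 0.3689


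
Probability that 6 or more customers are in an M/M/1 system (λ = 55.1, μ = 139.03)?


ρ = 55.1/139.03 = 0.3963
P(N ≥ n) = ρ^n = 0.3963^6 = 0.003875

Final: 0.003875


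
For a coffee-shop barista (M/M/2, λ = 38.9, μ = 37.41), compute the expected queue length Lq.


a = λ/μ = 1.0398; ρ = a/2 = 0.5199
P₀ = 0.315864
Lq = P₀·a^c·ρ / (c!·(1−ρ)²) = 0.315864·1.08124·0.5199/(2·0.23048)
= 0.38520

Final: 0.38520


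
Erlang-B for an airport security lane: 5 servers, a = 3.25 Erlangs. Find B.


B(c,a) = (a^c/c!) / Σ_{k=0}^{c} a^k/k!
a^5/5! = 3.021590
Σ terms (k=0..5): 1.00000 + 3.25000 + 5.28125 + 5.72135 + 4.64860 + 3.02159 = 22.922795
B = 3.021590/22.922795 = 0.131816

Final: 0.131816


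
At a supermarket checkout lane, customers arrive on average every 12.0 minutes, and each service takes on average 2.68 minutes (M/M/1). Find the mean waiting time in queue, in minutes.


λ = 60/12.0 = 5.0000 /hr
μ = 60/2.68 = 22.3881 /hr
ρ = λ/μ = 5.0000/22.3881 = 0.2233
Wq = ρ/(μ−λ) = 0.2233/(22.3881−5.0000) = 0.01284 hr
In minutes: 0.01284·60 = 0.7706 min

Final: 0.7706 min


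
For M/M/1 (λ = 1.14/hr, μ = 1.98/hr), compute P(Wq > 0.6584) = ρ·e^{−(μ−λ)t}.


ρ = 1.14/1.98 = 0.5758
P(Wq > t) = ρ·e^{−(μ−λ)t} = 0.5758·e^{−0.5531}
= 0.5758·0.575189 = 0.331170

Final: 0.331170


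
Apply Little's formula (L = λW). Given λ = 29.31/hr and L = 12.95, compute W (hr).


W = L/λ = 12.95/29.31 = 0.4418 hr

Final: 0.4418 hr


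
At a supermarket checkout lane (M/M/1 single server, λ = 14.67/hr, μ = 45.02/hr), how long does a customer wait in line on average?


ρ = 14.67/45.02 = 0.3259
Wq = ρ/(μ−λ) = 0.3259/(45.02 − 14.67) = 0.3259/30.35 = 0.01074 hr

Final: 0.01074 hr


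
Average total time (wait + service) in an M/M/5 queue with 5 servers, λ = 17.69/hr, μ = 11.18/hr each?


a = 1.5823; ρ = 0.3165; P₀ = 0.205067
Lq = P₀·a^c·ρ/(c!(1−ρ)²) = 0.01148
Wq = Lq/λ = 0.01148/17.69 = 0.0006489 hr
W = Wq + 1/μ = 0.0006489 + 0.08945 = 0.09009 hr

Final: 0.09009 hr


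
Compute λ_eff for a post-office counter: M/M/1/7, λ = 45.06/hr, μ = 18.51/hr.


ρ = 2.4344; P_K = (1−ρ)ρ^7/(1−ρ^8) = 0.589693
λ_eff = λ(1 − P_K) = 45.06·(1 − 0.589693) = 45.06·0.410307 = 18.4885 /hr

Final: 18.4885 /hr


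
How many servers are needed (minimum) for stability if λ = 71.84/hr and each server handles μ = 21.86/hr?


Stability requires cμ > λ ⇔ c > λ/μ.
λ/μ = 71.84/21.86 = 3.2864
Minimum integer c = ⌊3.2864⌋ + 1 = 4
Check: 4·21.86 = 87.44 > 71.84, while 3·21.86 = 65.58 ≤ 71.84

Final: 4 servers


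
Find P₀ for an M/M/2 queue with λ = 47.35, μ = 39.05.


a = λ/μ = 47.35/39.05 = 1.2125; ρ = a/c = 0.6063
Σ_{k=0}^{1} a^k/k! (terms k=0..1) = 1.00000 + 1.21255 = 2.21255
Tail: a^2/(2!(1−ρ)) = 1.47027/(2·0.3937) = 1.86713
P₀ = 1/(2.21255 + 1.86713) = 1/4.07967 = 0.245118

Final: 0.245118


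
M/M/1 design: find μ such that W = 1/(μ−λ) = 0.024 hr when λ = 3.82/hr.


W = 1/(μ−λ) ⇒ μ − λ = 1/W = 1/0.024 = 41.6667
μ = λ + 1/W = 3.82 + 41.6667 = 45.4867 per hr

Final: 45.4867 /hr


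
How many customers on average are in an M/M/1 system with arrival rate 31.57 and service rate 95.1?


ρ = λ/μ = 31.57/95.1 = 0.3320
L = ρ/(1−ρ) = 0.3320/(1 − 0.3320) = 0.3320/0.6680 = 0.4969

Final: 0.4969


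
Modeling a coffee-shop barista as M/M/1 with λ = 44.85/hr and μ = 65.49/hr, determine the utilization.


ρ = λ/μ = 44.85/65.49 = 0.6848

Final: 0.6848


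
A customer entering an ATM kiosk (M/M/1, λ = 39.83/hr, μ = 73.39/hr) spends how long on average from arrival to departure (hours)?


W = 1/(μ−λ) = 1/(73.39 − 39.83) = 1/33.56 = 0.02980 hr

Final: 0.02980 hr


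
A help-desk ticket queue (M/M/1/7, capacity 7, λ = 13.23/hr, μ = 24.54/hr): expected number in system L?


ρ = 13.23/24.54 = 0.5391
L = ρ[1 − (K+1)ρ^K + Kρ^(K+1)] / [(1−ρ)(1−ρ^(K+1))]
Numerator: 0.5391·(1 − 8·0.013237 + 7·0.007136) = 0.508960
Denominator: (0.4609)·(0.992864) = 0.457591
L = 0.508960/0.457591 = 1.1123

Final: 1.1123


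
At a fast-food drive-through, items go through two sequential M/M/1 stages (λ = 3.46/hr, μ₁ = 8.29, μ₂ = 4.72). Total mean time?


Each node sees arrival rate λ = 3.46/hr (tandem ⇒ throughput preserved).
W₁ = 1/(μ₁−λ) = 1/(8.29−3.46) = 0.20704 hr
W₂ = 1/(μ₂−λ) = 1/(4.72−3.46) = 0.79365 hr
W_total = W₁ + W₂ = 0.20704 + 0.79365 = 1.00069 hr

Final: 1.00069 hr


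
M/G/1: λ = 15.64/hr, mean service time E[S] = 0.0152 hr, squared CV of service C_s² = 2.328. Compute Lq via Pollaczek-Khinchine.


ρ = λ·E[S] = 15.64·0.0152 = 0.2377
Lq = ρ²(1+C_s²)/(2(1−ρ)) = 0.05651·(1+2.328)/(2·0.7623)
= 0.05651·3.3280/1.5245 = 0.12337

Final: 0.12337


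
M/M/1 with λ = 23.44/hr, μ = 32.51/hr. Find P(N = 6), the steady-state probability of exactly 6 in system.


ρ = 23.44/32.51 = 0.7210
P_n = (1−ρ)·ρ^n = (1 − 0.7210)·0.7210^6 = 0.2790·0.140489 = 0.039195

Final: 0.039195


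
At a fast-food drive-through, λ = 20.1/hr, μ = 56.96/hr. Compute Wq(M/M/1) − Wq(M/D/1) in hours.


ρ = 20.1/56.96 = 0.3529
Wq(M/M/1) = ρ/(μ−λ) = 0.3529/36.86 = 0.009574 hr
Wq(M/D/1) = ρ/(2(μ−λ)) = 0.004787 hr
Savings = 0.009574 − 0.004787 = 0.004787 hr

Final: 0.004787 hr


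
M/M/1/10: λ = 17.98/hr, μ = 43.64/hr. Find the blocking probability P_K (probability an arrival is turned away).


ρ = λ/μ = 17.98/43.64 = 0.4120
P_K = (1−ρ)ρ^K/(1−ρ^(K+1)) = (0.5880·0.0001409)/(1 − 0.00005807)
= 0.00008287/0.999942 = 0.00008288

Final: 0.00008288


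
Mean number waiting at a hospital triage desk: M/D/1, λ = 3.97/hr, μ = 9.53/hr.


ρ = 3.97/9.53 = 0.4166
M/D/1: Lq = ρ²/(2(1−ρ)) = 0.1735/(2·0.5834) = 0.14872

Final: 0.14872


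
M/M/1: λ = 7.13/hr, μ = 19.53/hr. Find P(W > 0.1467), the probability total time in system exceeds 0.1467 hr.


W ~ Exponential(μ−λ) for M/M/1.
μ − λ = 19.53 − 7.13 = 12.4000
P(W > t) = e^{−(μ−λ)t} = e^{−1.8191} = 0.162175

Final: 0.162175


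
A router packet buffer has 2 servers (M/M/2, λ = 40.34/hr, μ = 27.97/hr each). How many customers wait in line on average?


a = λ/μ = 1.4423; ρ = a/2 = 0.7211
P₀ = 0.162027
Lq = P₀·a^c·ρ / (c!·(1−ρ)²) = 0.162027·2.08011·0.7211/(2·0.07777)
= 1.56262

Final: 1.56262


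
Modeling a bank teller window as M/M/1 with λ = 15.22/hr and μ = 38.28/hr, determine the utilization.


ρ = λ/μ = 15.22/38.28 = 0.3976

Final: 0.3976


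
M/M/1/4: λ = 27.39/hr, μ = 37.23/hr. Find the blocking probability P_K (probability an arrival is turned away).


ρ = λ/μ = 27.39/37.23 = 0.7357
P_K = (1−ρ)ρ^K/(1−ρ^(K+1)) = (0.2643·0.292952)/(1 − 0.215524)
= 0.077428/0.784476 = 0.098700

Final: 0.098700


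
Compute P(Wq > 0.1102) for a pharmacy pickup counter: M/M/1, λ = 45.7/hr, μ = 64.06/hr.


ρ = 45.7/64.06 = 0.7134
P(Wq > t) = ρ·e^{−(μ−λ)t} = 0.7134·e^{−2.0233}
= 0.7134·0.132222 = 0.094326

Final: 0.094326


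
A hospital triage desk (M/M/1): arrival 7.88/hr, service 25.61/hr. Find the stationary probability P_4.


ρ = 7.88/25.61 = 0.3077
P_n = (1−ρ)·ρ^n = (1 − 0.3077)·0.3077^4 = 0.6923·0.008963 = 0.006205

Final: 0.006205


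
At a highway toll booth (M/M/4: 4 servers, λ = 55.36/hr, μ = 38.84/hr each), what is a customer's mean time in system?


a = 1.4253; ρ = 0.3563; P₀ = 0.238612
Lq = P₀·a^c·ρ/(c!(1−ρ)²) = 0.03529
Wq = Lq/λ = 0.03529/55.36 = 0.0006375 hr
W = Wq + 1/μ = 0.0006375 + 0.02575 = 0.02638 hr

Final: 0.02638 hr


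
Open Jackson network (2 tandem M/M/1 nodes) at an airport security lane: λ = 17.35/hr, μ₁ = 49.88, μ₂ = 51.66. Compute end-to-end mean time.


Each node sees arrival rate λ = 17.35/hr (tandem ⇒ throughput preserved).
W₁ = 1/(μ₁−λ) = 1/(49.88−17.35) = 0.03074 hr
W₂ = 1/(μ₂−λ) = 1/(51.66−17.35) = 0.02915 hr
W_total = W₁ + W₂ = 0.03074 + 0.02915 = 0.05989 hr

Final: 0.05989 hr


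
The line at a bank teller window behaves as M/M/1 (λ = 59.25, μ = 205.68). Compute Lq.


ρ = 59.25/205.68 = 0.2881
Lq = ρ²/(1−ρ) = 0.08298/0.7119 = 0.1166

Final: 0.1166


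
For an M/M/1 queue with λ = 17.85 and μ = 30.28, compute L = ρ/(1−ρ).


ρ = λ/μ = 17.85/30.28 = 0.5895
L = ρ/(1−ρ) = 0.5895/(1 − 0.5895) = 0.5895/0.4105 = 1.4360

Final: 1.4360


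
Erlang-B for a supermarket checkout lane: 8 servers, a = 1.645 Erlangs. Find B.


B(c,a) = (a^c/c!) / Σ_{k=0}^{c} a^k/k!
a^8/8! = 0.001330
Σ terms (k=0..8): 1.00000 + 1.64500 + 1.35301 + 0.74190 + 0.30511 + 0.10038 + 0.02752 + 0.006467 + 0.001330 = 5.180720
B = 0.001330/5.180720 = 0.0002567

Final: 0.0002567


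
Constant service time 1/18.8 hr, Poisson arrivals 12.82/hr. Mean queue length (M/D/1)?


ρ = 12.82/18.8 = 0.6819
M/D/1: Lq = ρ²/(2(1−ρ)) = 0.4650/(2·0.3181) = 0.73095

Final: 0.73095


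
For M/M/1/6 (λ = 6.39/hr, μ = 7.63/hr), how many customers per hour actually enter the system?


ρ = 0.8375; P_K = (1−ρ)ρ^6/(1−ρ^7) = 0.078861
λ_eff = λ(1 − P_K) = 6.39·(1 − 0.078861) = 6.39·0.921139 = 5.8861 /hr

Final: 5.8861 /hr


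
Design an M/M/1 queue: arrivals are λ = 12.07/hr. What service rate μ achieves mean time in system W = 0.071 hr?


W = 1/(μ−λ) ⇒ μ − λ = 1/W = 1/0.071 = 14.0845
μ = λ + 1/W = 12.07 + 14.0845 = 26.1545 per hr

Final: 26.1545 /hr


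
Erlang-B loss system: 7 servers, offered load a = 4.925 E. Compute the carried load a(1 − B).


B(7,4.925) = 0.115833 (Erlang-B)
Carried load = a(1 − B) = 4.925·(1 − 0.115833) = 4.925·0.884167 = 4.3545 E

Final: 4.3545 Erlangs


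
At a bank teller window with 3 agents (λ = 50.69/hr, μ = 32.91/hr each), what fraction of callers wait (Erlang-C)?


a = λ/μ = 1.5403; ρ = a/3 = 0.5134
P₀ = 0.200880 (from M/M/c formula)
C(c,a) = [a^c/(c!(1−ρ))]·P₀ = [3.65412/(6·0.4866)]·0.200880
= 1.25164·0.200880 = 0.251428

Final: 0.251428


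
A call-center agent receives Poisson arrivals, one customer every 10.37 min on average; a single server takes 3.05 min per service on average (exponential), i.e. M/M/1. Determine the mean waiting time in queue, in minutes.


λ = 60/10.37 = 5.7859 /hr
μ = 60/3.05 = 19.6721 /hr
ρ = λ/μ = 5.7859/19.6721 = 0.2941
Wq = ρ/(μ−λ) = 0.2941/(19.6721−5.7859) = 0.02118 hr
In minutes: 0.02118·60 = 1.271 min

Final: 1.271 min


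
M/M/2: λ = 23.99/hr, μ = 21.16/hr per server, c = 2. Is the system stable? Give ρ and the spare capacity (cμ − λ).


Total capacity cμ = 2·21.16 = 42.32/hr
ρ = λ/(cμ) = 23.99/42.32 = 0.5669
Stable ⇔ ρ < 1: YES
Spare capacity = cμ − λ = 42.32 − 23.99 = 18.33/hr

Final: ρ = 0.5669; stable; margin = 18.33/hr


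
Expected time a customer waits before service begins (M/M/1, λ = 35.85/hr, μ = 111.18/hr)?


ρ = 35.85/111.18 = 0.3225
Wq = ρ/(μ−λ) = 0.3225/(111.18 − 35.85) = 0.3225/75.33 = 0.004281 hr

Final: 0.004281 hr


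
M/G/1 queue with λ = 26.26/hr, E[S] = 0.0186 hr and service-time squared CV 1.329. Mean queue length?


ρ = λ·E[S] = 26.26·0.0186 = 0.4884
Lq = ρ²(1+C_s²)/(2(1−ρ)) = 0.2386·(1+1.329)/(2·0.5116)
= 0.2386·2.3290/1.0231 = 0.54307

Final: 0.54307


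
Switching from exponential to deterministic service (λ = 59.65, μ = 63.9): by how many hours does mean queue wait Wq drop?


ρ = 59.65/63.9 = 0.9335
Wq(M/M/1) = ρ/(μ−λ) = 0.9335/4.25 = 0.21964 hr
Wq(M/D/1) = ρ/(2(μ−λ)) = 0.10982 hr
Savings = 0.21964 − 0.10982 = 0.10982 hr

Final: 0.10982 hr


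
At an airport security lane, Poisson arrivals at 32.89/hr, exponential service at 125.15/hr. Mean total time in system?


W = 1/(μ−λ) = 1/(125.15 − 32.89) = 1/92.26 = 0.01084 hr

Final: 0.01084 hr


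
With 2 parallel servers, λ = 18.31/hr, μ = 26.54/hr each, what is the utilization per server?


ρ = λ/(cμ) = 18.31/(2·26.54) = 18.31/53.08 = 0.3450

Final: 0.3450


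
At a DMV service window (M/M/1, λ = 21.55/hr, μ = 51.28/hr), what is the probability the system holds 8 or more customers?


ρ = 21.55/51.28 = 0.4202
P(N ≥ n) = ρ^n = 0.4202^8 = 0.0009727

Final: 0.0009727


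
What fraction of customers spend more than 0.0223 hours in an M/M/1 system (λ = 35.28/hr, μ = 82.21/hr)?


W ~ Exponential(μ−λ) for M/M/1.
μ − λ = 82.21 − 35.28 = 46.9300
P(W > t) = e^{−(μ−λ)t} = e^{−1.0465} = 0.351151

Final: 0.351151


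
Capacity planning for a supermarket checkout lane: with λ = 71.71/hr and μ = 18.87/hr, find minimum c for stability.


Stability requires cμ > λ ⇔ c > λ/μ.
λ/μ = 71.71/18.87 = 3.8002
Minimum integer c = ⌊3.8002⌋ + 1 = 4
Check: 4·18.87 = 75.48 > 71.71, while 3·18.87 = 56.61 ≤ 71.71

Final: 4 servers


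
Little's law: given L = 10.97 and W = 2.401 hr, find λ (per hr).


λ = L/W = 10.97/2.401 = 4.5689 /hr

Final: 4.5689 /hr


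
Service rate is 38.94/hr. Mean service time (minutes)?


Mean service time = 1/μ = 1/38.94 hour = 0.02568 hour
In minutes: 0.02568 × 60 = 1.5408 min

Final: 1.5408 min


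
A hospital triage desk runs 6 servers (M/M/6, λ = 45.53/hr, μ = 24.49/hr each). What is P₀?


a = λ/μ = 45.53/24.49 = 1.8591; ρ = a/c = 0.3099
Σ_{k=0}^{5} a^k/k! (terms k=0..5) = 1.00000 + 1.85913 + 1.72818 + 1.07097 + 0.49776 + 0.18508 = 6.34111
Tail: a^6/(6!(1−ρ)) = 41.29079/(720·0.6901) = 0.08310
P₀ = 1/(6.34111 + 0.08310) = 1/6.42421 = 0.155661

Final: 0.155661


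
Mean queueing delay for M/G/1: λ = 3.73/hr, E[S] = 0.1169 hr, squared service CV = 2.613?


ρ = λ·E[S] = 3.73·0.1169 = 0.4360
E[S²] = E[S]²(1+C_s²) = 0.1169²·(1+2.613) = 0.049374
Wq = λ·E[S²]/(2(1−ρ)) = 3.73·0.049374/(2·0.5640) = 0.16328 hr

Final: 0.16328 hr


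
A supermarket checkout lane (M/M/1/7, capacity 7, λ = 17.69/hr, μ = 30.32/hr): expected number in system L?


ρ = 17.69/30.32 = 0.5834
L = ρ[1 − (K+1)ρ^K + Kρ^(K+1)] / [(1−ρ)(1−ρ^(K+1))]
Numerator: 0.5834·(1 − 8·0.023014 + 7·0.013427) = 0.530863
Denominator: (0.4166)·(0.986573) = 0.410963
L = 0.530863/0.410963 = 1.2918

Final: 1.2918


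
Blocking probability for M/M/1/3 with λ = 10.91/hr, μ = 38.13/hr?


ρ = λ/μ = 10.91/38.13 = 0.2861
P_K = (1−ρ)ρ^K/(1−ρ^(K+1)) = (0.7139·0.023425)/(1 − 0.006702)
= 0.016722/0.993298 = 0.016835

Final: 0.016835


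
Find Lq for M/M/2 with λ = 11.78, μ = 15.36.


a = λ/μ = 0.7669; ρ = a/2 = 0.3835
P₀ = 0.445647
Lq = P₀·a^c·ρ / (c!·(1−ρ)²) = 0.445647·0.58818·0.3835/(2·0.38012)
= 0.13221

Final: 0.13221


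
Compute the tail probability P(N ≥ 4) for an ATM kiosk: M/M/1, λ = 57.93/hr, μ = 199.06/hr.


ρ = 57.93/199.06 = 0.2910
P(N ≥ n) = ρ^n = 0.2910^4 = 0.007173

Final: 0.007173


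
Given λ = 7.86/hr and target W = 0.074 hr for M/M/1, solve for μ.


W = 1/(μ−λ) ⇒ μ − λ = 1/W = 1/0.074 = 13.5135
μ = λ + 1/W = 7.86 + 13.5135 = 21.3735 per hr

Final: 21.3735 /hr


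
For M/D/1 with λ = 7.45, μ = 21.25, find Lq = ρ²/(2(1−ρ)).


ρ = 7.45/21.25 = 0.3506
M/D/1: Lq = ρ²/(2(1−ρ)) = 0.1229/(2·0.6494) = 0.09463

Final: 0.09463


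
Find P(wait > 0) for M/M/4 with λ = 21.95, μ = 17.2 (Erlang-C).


a = λ/μ = 1.2762; ρ = a/4 = 0.3190
P₀ = 0.277844 (from M/M/c formula)
C(c,a) = [a^c/(c!(1−ρ))]·P₀ = [2.65231/(24·0.6810)]·0.277844
= 0.16229·0.277844 = 0.045091

Final: 0.045091


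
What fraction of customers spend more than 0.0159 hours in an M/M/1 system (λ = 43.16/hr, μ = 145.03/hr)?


W ~ Exponential(μ−λ) for M/M/1.
μ − λ = 145.03 − 43.16 = 101.8700
P(W > t) = e^{−(μ−λ)t} = e^{−1.6197} = 0.197952

Final: 0.197952


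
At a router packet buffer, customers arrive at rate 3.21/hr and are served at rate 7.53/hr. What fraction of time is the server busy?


ρ = λ/μ = 3.21/7.53 = 0.4263

Final: 0.4263


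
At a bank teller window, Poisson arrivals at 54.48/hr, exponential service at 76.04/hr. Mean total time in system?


W = 1/(μ−λ) = 1/(76.04 − 54.48) = 1/21.56 = 0.04638 hr

Final: 0.04638 hr


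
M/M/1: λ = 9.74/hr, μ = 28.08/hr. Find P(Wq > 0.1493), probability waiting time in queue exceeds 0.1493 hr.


ρ = 9.74/28.08 = 0.3469
P(Wq > t) = ρ·e^{−(μ−λ)t} = 0.3469·e^{−2.7382}
= 0.3469·0.064689 = 0.022438

Final: 0.022438
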